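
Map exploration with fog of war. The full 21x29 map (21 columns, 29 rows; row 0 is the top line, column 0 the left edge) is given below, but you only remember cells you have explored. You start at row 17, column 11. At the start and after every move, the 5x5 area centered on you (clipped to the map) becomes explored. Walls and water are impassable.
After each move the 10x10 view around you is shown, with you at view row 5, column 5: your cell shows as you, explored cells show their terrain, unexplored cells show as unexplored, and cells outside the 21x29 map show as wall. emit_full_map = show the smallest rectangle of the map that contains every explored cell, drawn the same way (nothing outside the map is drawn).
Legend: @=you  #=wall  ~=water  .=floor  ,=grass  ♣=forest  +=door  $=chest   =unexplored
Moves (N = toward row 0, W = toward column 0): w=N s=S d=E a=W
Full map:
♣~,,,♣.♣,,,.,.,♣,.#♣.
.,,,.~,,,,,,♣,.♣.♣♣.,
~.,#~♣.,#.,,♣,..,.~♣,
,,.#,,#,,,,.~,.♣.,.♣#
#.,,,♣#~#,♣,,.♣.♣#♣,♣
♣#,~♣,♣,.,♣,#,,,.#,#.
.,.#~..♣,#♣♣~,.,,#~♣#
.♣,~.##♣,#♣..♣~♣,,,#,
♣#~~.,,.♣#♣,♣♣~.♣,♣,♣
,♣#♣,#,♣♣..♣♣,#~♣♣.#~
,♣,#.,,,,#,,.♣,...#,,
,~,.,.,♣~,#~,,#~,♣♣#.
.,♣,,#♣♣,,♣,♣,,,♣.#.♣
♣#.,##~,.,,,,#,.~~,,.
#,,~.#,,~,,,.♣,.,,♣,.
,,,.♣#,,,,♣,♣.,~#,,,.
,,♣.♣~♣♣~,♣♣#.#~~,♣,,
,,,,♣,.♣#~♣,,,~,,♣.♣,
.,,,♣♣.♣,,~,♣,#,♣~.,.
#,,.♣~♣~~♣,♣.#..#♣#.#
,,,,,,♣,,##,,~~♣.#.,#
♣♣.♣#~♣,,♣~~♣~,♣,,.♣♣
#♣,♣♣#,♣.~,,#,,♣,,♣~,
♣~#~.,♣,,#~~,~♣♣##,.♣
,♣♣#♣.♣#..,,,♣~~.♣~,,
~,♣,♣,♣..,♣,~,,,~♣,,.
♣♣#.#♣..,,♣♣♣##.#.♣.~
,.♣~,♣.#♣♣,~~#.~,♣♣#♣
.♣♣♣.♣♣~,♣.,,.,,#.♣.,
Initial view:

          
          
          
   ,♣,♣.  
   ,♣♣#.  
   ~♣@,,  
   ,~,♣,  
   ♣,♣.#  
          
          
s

          
          
   ,♣,♣.  
   ,♣♣#.  
   ~♣,,,  
   ,~@♣,  
   ♣,♣.#  
   ##,,~  
          
          

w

          
          
          
   ,♣,♣.  
   ,♣♣#.  
   ~♣@,,  
   ,~,♣,  
   ♣,♣.#  
   ##,,~  
          

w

          
          
          
   ,,,.♣  
   ,♣,♣.  
   ,♣@#.  
   ~♣,,,  
   ,~,♣,  
   ♣,♣.#  
   ##,,~  

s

          
          
   ,,,.♣  
   ,♣,♣.  
   ,♣♣#.  
   ~♣@,,  
   ,~,♣,  
   ♣,♣.#  
   ##,,~  
          

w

          
          
          
   ,,,.♣  
   ,♣,♣.  
   ,♣@#.  
   ~♣,,,  
   ,~,♣,  
   ♣,♣.#  
   ##,,~  

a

          
          
          
   ~,,,.♣ 
   ,,♣,♣. 
   ~,@♣#. 
   #~♣,,, 
   ,,~,♣, 
    ♣,♣.# 
    ##,,~ 

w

          
          
          
   .,,,,  
   ~,,,.♣ 
   ,,@,♣. 
   ~,♣♣#. 
   #~♣,,, 
   ,,~,♣, 
    ♣,♣.# 

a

          
          
          
   ,.,,,, 
   ,~,,,.♣
   ,,@♣,♣.
   ♣~,♣♣#.
   ♣#~♣,,,
    ,,~,♣,
     ♣,♣.#

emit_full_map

,.,,,, 
,~,,,.♣
,,@♣,♣.
♣~,♣♣#.
♣#~♣,,,
 ,,~,♣,
  ♣,♣.#
  ##,,~

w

          
          
          
   ♣,,♣,  
   ,.,,,, 
   ,~@,,.♣
   ,,,♣,♣.
   ♣~,♣♣#.
   ♣#~♣,,,
    ,,~,♣,

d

          
          
          
  ♣,,♣,♣  
  ,.,,,,  
  ,~,@,.♣ 
  ,,,♣,♣. 
  ♣~,♣♣#. 
  ♣#~♣,,, 
   ,,~,♣, 

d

          
          
          
 ♣,,♣,♣,  
 ,.,,,,#  
 ,~,,@.♣  
 ,,,♣,♣.  
 ♣~,♣♣#.  
 ♣#~♣,,,  
  ,,~,♣,  

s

          
          
 ♣,,♣,♣,  
 ,.,,,,#  
 ,~,,,.♣  
 ,,,♣@♣.  
 ♣~,♣♣#.  
 ♣#~♣,,,  
  ,,~,♣,  
   ♣,♣.#  

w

          
          
          
 ♣,,♣,♣,  
 ,.,,,,#  
 ,~,,@.♣  
 ,,,♣,♣.  
 ♣~,♣♣#.  
 ♣#~♣,,,  
  ,,~,♣,  

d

          
          
          
♣,,♣,♣,,  
,.,,,,#,  
,~,,,@♣,  
,,,♣,♣.,  
♣~,♣♣#.#  
♣#~♣,,,   
 ,,~,♣,   

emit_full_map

♣,,♣,♣,,
,.,,,,#,
,~,,,@♣,
,,,♣,♣.,
♣~,♣♣#.#
♣#~♣,,, 
 ,,~,♣, 
  ♣,♣.# 
  ##,,~ 

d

          
          
          
,,♣,♣,,,  
.,,,,#,.  
~,,,.@,.  
,,♣,♣.,~  
~,♣♣#.#~  
#~♣,,,    
,,~,♣,    

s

          
          
,,♣,♣,,,  
.,,,,#,.  
~,,,.♣,.  
,,♣,♣@,~  
~,♣♣#.#~  
#~♣,,,~,  
,,~,♣,    
 ♣,♣.#    

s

          
,,♣,♣,,,  
.,,,,#,.  
~,,,.♣,.  
,,♣,♣.,~  
~,♣♣#@#~  
#~♣,,,~,  
,,~,♣,#,  
 ♣,♣.#    
 ##,,~    

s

,,♣,♣,,,  
.,,,,#,.  
~,,,.♣,.  
,,♣,♣.,~  
~,♣♣#.#~  
#~♣,,@~,  
,,~,♣,#,  
 ♣,♣.#..  
 ##,,~    
          

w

          
,,♣,♣,,,  
.,,,,#,.  
~,,,.♣,.  
,,♣,♣.,~  
~,♣♣#@#~  
#~♣,,,~,  
,,~,♣,#,  
 ♣,♣.#..  
 ##,,~    

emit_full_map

♣,,♣,♣,,,
,.,,,,#,.
,~,,,.♣,.
,,,♣,♣.,~
♣~,♣♣#@#~
♣#~♣,,,~,
 ,,~,♣,#,
  ♣,♣.#..
  ##,,~  

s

,,♣,♣,,,  
.,,,,#,.  
~,,,.♣,.  
,,♣,♣.,~  
~,♣♣#.#~  
#~♣,,@~,  
,,~,♣,#,  
 ♣,♣.#..  
 ##,,~    
          

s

.,,,,#,.  
~,,,.♣,.  
,,♣,♣.,~  
~,♣♣#.#~  
#~♣,,,~,  
,,~,♣@#,  
 ♣,♣.#..  
 ##,,~~♣  
          
          

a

,.,,,,#,. 
,~,,,.♣,. 
,,,♣,♣.,~ 
♣~,♣♣#.#~ 
♣#~♣,,,~, 
 ,,~,@,#, 
  ♣,♣.#.. 
  ##,,~~♣ 
          
          

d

.,,,,#,.  
~,,,.♣,.  
,,♣,♣.,~  
~,♣♣#.#~  
#~♣,,,~,  
,,~,♣@#,  
 ♣,♣.#..  
 ##,,~~♣  
          
          

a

,.,,,,#,. 
,~,,,.♣,. 
,,,♣,♣.,~ 
♣~,♣♣#.#~ 
♣#~♣,,,~, 
 ,,~,@,#, 
  ♣,♣.#.. 
  ##,,~~♣ 
          
          

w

♣,,♣,♣,,, 
,.,,,,#,. 
,~,,,.♣,. 
,,,♣,♣.,~ 
♣~,♣♣#.#~ 
♣#~♣,@,~, 
 ,,~,♣,#, 
  ♣,♣.#.. 
  ##,,~~♣ 
          

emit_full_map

♣,,♣,♣,,,
,.,,,,#,.
,~,,,.♣,.
,,,♣,♣.,~
♣~,♣♣#.#~
♣#~♣,@,~,
 ,,~,♣,#,
  ♣,♣.#..
  ##,,~~♣


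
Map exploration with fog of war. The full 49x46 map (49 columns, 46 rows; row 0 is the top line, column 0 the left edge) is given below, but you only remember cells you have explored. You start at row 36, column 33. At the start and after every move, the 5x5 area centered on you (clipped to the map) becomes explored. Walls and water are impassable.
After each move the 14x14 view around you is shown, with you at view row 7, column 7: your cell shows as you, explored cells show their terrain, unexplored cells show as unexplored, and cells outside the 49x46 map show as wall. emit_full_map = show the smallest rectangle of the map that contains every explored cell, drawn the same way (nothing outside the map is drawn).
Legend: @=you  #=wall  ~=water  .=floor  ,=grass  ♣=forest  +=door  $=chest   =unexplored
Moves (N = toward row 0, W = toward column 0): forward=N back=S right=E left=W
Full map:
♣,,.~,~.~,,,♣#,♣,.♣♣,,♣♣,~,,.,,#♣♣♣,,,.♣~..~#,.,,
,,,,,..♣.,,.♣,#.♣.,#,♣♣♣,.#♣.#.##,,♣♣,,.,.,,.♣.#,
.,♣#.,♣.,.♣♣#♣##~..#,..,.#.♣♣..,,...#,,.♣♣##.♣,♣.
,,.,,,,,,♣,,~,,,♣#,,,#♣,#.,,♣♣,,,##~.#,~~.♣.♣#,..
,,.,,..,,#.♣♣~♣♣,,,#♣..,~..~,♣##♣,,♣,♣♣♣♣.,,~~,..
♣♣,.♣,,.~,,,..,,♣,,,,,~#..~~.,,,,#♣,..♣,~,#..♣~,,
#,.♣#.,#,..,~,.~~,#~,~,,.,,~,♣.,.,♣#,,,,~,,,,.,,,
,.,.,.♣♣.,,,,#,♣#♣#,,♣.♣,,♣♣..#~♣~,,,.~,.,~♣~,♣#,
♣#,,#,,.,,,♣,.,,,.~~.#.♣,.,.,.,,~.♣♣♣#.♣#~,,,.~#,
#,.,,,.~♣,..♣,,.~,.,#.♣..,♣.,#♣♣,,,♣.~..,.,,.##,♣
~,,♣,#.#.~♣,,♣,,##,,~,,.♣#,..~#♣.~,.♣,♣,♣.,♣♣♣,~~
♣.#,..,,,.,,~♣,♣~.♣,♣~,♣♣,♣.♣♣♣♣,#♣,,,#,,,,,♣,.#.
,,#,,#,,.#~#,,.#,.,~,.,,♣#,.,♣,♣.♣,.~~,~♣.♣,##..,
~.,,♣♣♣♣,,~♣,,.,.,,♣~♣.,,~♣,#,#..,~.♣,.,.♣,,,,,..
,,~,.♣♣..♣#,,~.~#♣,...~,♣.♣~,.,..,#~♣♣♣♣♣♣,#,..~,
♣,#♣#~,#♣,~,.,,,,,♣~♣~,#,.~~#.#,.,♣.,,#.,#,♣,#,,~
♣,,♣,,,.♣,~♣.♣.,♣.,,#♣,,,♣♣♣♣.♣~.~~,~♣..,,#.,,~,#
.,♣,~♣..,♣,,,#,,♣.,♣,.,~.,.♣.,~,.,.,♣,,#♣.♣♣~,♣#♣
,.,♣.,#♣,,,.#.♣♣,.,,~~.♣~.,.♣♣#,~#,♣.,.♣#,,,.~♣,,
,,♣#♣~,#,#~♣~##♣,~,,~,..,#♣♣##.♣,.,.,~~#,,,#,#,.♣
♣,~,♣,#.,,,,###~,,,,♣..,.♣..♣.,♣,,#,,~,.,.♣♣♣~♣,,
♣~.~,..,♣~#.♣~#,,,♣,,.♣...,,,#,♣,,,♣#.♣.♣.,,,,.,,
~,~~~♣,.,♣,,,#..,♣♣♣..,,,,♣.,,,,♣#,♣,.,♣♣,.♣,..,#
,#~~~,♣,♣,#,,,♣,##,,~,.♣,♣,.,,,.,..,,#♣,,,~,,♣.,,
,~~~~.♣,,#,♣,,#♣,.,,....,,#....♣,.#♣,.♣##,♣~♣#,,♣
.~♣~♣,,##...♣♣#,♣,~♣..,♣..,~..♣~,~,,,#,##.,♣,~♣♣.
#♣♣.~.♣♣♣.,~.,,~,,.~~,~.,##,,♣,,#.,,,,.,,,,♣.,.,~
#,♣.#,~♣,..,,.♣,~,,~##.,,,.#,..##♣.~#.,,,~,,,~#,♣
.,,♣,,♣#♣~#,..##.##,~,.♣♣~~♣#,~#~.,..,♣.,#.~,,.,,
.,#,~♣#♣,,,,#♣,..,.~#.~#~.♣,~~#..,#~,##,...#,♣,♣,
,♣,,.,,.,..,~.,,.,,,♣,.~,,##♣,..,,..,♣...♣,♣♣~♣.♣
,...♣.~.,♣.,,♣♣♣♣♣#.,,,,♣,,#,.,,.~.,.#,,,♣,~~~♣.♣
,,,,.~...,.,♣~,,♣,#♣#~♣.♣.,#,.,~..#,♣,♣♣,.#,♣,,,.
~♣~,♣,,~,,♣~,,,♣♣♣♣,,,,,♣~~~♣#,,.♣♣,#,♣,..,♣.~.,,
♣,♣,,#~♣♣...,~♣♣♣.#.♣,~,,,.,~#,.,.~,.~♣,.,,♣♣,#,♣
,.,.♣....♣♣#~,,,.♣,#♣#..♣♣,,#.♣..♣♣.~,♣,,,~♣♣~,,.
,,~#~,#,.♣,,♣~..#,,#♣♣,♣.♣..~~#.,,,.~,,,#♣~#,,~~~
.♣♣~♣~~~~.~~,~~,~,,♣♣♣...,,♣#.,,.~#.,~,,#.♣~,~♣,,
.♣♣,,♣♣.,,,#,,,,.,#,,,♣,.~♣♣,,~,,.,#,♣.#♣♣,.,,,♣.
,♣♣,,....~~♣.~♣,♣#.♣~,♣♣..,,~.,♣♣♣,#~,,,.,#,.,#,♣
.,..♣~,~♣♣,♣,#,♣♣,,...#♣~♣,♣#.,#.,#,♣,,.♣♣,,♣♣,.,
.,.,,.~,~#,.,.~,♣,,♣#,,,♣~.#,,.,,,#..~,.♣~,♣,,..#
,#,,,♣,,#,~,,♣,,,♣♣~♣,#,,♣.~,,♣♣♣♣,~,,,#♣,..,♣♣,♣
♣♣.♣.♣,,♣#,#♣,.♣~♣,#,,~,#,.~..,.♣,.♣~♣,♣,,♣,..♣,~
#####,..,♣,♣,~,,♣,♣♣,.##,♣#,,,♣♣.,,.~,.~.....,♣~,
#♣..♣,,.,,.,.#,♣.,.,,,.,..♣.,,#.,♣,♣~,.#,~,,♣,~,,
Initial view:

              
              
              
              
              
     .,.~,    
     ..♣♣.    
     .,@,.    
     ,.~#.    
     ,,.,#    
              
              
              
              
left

              
              
              
              
              
     ,.,.~,   
     ♣..♣♣.   
     #.@,,.   
     ,,.~#.   
     ~,,.,#   
              
              
              
              

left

              
              
              
              
              
     #,.,.~,  
     .♣..♣♣.  
     ~#@,,,.  
     .,,.~#.  
     ,~,,.,#  
              
              
              
              

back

              
              
              
              
     #,.,.~,  
     .♣..♣♣.  
     ~#.,,,.  
     .,@.~#.  
     ,~,,.,#  
     .,♣♣♣    
              
              
              
              

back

              
              
              
     #,.,.~,  
     .♣..♣♣.  
     ~#.,,,.  
     .,,.~#.  
     ,~@,.,#  
     .,♣♣♣    
     .,#.,    
              
              
              
              

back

              
              
     #,.,.~,  
     .♣..♣♣.  
     ~#.,,,.  
     .,,.~#.  
     ,~,,.,#  
     .,@♣♣    
     .,#.,    
     ,.,,,    
              
              
              
              

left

              
              
      #,.,.~, 
      .♣..♣♣. 
      ~#.,,,. 
     #.,,.~#. 
     ,,~,,.,# 
     ~.@♣♣♣   
     #.,#.,   
     ,,.,,,   
              
              
              
              

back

              
      #,.,.~, 
      .♣..♣♣. 
      ~#.,,,. 
     #.,,.~#. 
     ,,~,,.,# 
     ~.,♣♣♣   
     #.@#.,   
     ,,.,,,   
     ,,♣♣♣    
              
              
              
##############

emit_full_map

 #,.,.~,
 .♣..♣♣.
 ~#.,,,.
#.,,.~#.
,,~,,.,#
~.,♣♣♣  
#.@#.,  
,,.,,,  
,,♣♣♣   

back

      #,.,.~, 
      .♣..♣♣. 
      ~#.,,,. 
     #.,,.~#. 
     ,,~,,.,# 
     ~.,♣♣♣   
     #.,#.,   
     ,,@,,,   
     ,,♣♣♣    
     ..,.♣    
              
              
##############
##############

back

      .♣..♣♣. 
      ~#.,,,. 
     #.,,.~#. 
     ,,~,,.,# 
     ~.,♣♣♣   
     #.,#.,   
     ,,.,,,   
     ,,@♣♣    
     ..,.♣    
     ,,♣♣.    
              
##############
##############
##############

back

      ~#.,,,. 
     #.,,.~#. 
     ,,~,,.,# 
     ~.,♣♣♣   
     #.,#.,   
     ,,.,,,   
     ,,♣♣♣    
     ..@.♣    
     ,,♣♣.    
     ,,#.,    
##############
##############
##############
##############

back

     #.,,.~#. 
     ,,~,,.,# 
     ~.,♣♣♣   
     #.,#.,   
     ,,.,,,   
     ,,♣♣♣    
     ..,.♣    
     ,,@♣.    
     ,,#.,    
##############
##############
##############
##############
##############

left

      #.,,.~#.
      ,,~,,.,#
      ~.,♣♣♣  
      #.,#.,  
      ,,.,,,  
     ~,,♣♣♣   
     ~..,.♣   
     ,,@♣♣.   
     .,,#.,   
##############
##############
##############
##############
##############

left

       #.,,.~#
       ,,~,,.,
       ~.,♣♣♣ 
       #.,#., 
       ,,.,,, 
     .~,,♣♣♣  
     .~..,.♣  
     #,@,♣♣.  
     ♣.,,#.,  
##############
##############
##############
##############
##############

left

        #.,,.~
        ,,~,,.
        ~.,♣♣♣
        #.,#.,
        ,,.,,,
     ♣.~,,♣♣♣ 
     ,.~..,.♣ 
     ♣#@,,♣♣. 
     .♣.,,#., 
##############
##############
##############
##############
##############

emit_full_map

    #,.,.~,
    .♣..♣♣.
    ~#.,,,.
   #.,,.~#.
   ,,~,,.,#
   ~.,♣♣♣  
   #.,#.,  
   ,,.,,,  
♣.~,,♣♣♣   
,.~..,.♣   
♣#@,,♣♣.   
.♣.,,#.,   


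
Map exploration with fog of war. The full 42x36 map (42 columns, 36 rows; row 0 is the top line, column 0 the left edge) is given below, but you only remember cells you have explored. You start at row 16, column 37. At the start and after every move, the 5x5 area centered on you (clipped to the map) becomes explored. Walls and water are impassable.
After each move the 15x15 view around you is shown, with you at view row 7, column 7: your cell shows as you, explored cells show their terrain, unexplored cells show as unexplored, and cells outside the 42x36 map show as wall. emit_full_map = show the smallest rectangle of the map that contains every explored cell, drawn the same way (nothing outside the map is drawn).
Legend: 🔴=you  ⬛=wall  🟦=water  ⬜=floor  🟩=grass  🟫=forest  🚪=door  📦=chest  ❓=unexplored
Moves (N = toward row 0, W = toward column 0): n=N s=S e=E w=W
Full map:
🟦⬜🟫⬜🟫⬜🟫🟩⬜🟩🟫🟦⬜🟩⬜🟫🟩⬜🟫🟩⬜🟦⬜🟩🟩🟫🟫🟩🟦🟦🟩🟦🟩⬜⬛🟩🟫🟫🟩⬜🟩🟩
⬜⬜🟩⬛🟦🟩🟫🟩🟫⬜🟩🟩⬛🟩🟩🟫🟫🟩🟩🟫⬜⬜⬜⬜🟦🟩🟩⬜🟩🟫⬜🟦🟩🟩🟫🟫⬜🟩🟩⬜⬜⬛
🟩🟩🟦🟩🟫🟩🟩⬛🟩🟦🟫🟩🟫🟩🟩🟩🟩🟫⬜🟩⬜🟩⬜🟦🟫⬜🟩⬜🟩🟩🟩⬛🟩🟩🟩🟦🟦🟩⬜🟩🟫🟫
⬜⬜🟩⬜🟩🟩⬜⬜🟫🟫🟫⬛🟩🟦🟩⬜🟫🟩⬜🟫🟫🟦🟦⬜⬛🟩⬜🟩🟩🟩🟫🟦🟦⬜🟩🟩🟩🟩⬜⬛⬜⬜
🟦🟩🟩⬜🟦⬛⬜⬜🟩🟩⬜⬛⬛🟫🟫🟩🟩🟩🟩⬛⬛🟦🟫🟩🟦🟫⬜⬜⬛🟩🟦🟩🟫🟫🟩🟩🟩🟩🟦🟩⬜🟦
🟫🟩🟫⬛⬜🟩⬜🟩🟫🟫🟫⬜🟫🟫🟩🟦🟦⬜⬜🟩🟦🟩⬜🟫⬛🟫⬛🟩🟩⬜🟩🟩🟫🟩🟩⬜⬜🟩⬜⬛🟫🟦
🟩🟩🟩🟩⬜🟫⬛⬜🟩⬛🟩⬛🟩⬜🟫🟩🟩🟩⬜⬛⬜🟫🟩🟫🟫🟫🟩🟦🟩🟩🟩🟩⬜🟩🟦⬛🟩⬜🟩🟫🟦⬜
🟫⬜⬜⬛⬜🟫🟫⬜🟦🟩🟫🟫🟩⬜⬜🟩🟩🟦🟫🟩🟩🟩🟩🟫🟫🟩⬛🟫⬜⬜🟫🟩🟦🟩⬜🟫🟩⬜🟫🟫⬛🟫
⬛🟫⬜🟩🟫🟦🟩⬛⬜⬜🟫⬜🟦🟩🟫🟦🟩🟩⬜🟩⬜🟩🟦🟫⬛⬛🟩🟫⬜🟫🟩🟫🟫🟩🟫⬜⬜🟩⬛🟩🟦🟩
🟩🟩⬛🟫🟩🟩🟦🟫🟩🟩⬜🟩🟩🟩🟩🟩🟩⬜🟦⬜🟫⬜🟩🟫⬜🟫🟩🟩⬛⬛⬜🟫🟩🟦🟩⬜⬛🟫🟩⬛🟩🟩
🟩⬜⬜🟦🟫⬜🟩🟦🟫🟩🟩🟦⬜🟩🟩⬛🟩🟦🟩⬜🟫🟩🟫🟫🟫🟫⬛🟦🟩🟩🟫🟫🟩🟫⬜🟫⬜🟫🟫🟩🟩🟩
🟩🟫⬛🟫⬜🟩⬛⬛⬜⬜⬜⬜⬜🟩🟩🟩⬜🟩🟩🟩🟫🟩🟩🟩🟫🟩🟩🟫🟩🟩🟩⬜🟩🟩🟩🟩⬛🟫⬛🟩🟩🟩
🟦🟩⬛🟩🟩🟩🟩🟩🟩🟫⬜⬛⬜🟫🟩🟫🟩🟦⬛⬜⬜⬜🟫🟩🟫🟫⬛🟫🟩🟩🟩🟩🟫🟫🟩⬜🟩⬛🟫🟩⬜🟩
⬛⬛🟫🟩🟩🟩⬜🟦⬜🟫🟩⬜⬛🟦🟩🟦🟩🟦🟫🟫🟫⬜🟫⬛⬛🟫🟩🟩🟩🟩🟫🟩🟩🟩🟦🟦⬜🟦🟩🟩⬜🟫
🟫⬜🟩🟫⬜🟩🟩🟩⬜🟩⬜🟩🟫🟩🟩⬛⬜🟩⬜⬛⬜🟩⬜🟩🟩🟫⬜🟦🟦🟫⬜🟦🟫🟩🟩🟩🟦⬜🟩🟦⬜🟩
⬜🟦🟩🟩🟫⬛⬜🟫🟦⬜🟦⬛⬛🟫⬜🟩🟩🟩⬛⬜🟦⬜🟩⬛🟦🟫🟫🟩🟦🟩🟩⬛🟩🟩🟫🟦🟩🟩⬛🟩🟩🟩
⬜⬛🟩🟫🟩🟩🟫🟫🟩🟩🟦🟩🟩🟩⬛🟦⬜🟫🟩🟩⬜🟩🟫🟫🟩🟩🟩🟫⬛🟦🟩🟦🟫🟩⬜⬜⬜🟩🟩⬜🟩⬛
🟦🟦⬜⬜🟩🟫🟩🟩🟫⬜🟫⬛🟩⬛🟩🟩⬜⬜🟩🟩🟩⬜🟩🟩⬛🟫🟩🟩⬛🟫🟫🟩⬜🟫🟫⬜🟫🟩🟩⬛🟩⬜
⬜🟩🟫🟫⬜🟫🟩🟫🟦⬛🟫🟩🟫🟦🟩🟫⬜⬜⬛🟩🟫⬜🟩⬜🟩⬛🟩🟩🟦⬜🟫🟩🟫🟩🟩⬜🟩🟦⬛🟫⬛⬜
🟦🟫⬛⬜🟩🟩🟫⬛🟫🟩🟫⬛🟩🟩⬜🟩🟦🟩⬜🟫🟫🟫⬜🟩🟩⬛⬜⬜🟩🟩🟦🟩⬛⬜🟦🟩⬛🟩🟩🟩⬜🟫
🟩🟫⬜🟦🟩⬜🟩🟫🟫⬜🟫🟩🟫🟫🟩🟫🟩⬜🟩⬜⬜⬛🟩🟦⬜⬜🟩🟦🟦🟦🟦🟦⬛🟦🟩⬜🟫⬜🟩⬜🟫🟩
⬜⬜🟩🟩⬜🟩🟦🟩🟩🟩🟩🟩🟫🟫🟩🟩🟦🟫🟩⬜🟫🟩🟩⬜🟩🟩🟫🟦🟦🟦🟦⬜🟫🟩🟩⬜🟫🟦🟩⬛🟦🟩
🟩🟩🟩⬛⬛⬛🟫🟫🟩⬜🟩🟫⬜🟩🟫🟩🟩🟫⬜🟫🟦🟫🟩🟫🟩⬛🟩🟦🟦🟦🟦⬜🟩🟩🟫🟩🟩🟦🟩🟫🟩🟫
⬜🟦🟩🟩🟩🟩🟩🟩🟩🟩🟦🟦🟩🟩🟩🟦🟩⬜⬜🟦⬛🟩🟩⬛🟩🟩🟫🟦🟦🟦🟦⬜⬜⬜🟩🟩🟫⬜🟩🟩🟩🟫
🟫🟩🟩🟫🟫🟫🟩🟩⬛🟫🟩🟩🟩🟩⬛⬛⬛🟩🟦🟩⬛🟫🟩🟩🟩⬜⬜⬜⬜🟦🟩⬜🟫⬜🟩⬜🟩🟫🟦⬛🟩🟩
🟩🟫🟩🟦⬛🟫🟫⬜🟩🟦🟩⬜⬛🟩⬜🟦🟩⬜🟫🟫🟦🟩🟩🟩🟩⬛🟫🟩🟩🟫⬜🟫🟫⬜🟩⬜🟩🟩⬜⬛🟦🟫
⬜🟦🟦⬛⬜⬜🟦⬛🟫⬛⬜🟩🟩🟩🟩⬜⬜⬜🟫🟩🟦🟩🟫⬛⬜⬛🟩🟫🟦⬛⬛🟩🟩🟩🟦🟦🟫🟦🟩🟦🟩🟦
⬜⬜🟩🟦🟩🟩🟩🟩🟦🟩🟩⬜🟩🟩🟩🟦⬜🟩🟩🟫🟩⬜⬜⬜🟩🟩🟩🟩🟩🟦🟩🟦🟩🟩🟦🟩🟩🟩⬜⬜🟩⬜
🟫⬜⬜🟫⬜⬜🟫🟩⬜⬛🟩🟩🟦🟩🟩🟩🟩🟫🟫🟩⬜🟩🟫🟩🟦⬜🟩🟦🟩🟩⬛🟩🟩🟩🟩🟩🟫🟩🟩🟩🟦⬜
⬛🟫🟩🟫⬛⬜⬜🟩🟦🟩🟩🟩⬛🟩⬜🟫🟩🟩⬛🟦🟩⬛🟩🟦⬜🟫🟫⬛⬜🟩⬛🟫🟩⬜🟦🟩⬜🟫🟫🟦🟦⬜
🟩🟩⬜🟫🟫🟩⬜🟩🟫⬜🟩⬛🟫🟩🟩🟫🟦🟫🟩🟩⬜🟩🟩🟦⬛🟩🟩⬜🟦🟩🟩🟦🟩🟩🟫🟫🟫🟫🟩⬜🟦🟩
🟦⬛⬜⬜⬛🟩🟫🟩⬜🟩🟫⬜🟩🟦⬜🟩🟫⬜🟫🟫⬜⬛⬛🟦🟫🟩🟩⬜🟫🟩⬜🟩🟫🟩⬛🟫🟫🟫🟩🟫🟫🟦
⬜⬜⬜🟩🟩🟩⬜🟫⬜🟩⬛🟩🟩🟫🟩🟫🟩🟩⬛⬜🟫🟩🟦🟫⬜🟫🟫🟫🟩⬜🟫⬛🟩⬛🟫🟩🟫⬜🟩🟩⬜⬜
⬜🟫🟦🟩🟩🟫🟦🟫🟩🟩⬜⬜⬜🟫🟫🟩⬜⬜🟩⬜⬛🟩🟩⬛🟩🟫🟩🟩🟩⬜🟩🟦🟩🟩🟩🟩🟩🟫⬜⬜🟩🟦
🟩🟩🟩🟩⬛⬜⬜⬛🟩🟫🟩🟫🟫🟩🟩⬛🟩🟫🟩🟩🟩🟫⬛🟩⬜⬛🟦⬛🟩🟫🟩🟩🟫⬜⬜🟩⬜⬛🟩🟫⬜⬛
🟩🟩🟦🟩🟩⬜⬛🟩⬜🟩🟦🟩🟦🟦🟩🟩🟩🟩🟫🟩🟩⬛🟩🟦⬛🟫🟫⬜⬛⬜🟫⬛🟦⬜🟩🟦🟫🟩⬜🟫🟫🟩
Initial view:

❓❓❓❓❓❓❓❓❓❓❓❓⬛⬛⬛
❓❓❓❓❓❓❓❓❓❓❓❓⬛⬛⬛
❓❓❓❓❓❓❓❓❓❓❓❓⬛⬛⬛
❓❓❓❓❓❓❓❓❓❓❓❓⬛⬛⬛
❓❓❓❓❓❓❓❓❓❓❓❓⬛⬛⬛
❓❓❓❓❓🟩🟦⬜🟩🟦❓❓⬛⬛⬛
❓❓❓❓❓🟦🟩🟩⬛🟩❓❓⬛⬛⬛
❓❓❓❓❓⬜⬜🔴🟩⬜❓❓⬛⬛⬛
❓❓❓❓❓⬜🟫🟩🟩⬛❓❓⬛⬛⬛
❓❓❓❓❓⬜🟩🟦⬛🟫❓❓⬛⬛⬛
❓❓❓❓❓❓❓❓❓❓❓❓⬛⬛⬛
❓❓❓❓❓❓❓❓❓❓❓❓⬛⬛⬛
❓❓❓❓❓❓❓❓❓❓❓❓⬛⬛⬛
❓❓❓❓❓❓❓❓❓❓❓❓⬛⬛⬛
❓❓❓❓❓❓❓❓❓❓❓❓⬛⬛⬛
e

❓❓❓❓❓❓❓❓❓❓❓⬛⬛⬛⬛
❓❓❓❓❓❓❓❓❓❓❓⬛⬛⬛⬛
❓❓❓❓❓❓❓❓❓❓❓⬛⬛⬛⬛
❓❓❓❓❓❓❓❓❓❓❓⬛⬛⬛⬛
❓❓❓❓❓❓❓❓❓❓❓⬛⬛⬛⬛
❓❓❓❓🟩🟦⬜🟩🟦⬜❓⬛⬛⬛⬛
❓❓❓❓🟦🟩🟩⬛🟩🟩❓⬛⬛⬛⬛
❓❓❓❓⬜⬜🟩🔴⬜🟩❓⬛⬛⬛⬛
❓❓❓❓⬜🟫🟩🟩⬛🟩❓⬛⬛⬛⬛
❓❓❓❓⬜🟩🟦⬛🟫⬛❓⬛⬛⬛⬛
❓❓❓❓❓❓❓❓❓❓❓⬛⬛⬛⬛
❓❓❓❓❓❓❓❓❓❓❓⬛⬛⬛⬛
❓❓❓❓❓❓❓❓❓❓❓⬛⬛⬛⬛
❓❓❓❓❓❓❓❓❓❓❓⬛⬛⬛⬛
❓❓❓❓❓❓❓❓❓❓❓⬛⬛⬛⬛

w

❓❓❓❓❓❓❓❓❓❓❓❓⬛⬛⬛
❓❓❓❓❓❓❓❓❓❓❓❓⬛⬛⬛
❓❓❓❓❓❓❓❓❓❓❓❓⬛⬛⬛
❓❓❓❓❓❓❓❓❓❓❓❓⬛⬛⬛
❓❓❓❓❓❓❓❓❓❓❓❓⬛⬛⬛
❓❓❓❓❓🟩🟦⬜🟩🟦⬜❓⬛⬛⬛
❓❓❓❓❓🟦🟩🟩⬛🟩🟩❓⬛⬛⬛
❓❓❓❓❓⬜⬜🔴🟩⬜🟩❓⬛⬛⬛
❓❓❓❓❓⬜🟫🟩🟩⬛🟩❓⬛⬛⬛
❓❓❓❓❓⬜🟩🟦⬛🟫⬛❓⬛⬛⬛
❓❓❓❓❓❓❓❓❓❓❓❓⬛⬛⬛
❓❓❓❓❓❓❓❓❓❓❓❓⬛⬛⬛
❓❓❓❓❓❓❓❓❓❓❓❓⬛⬛⬛
❓❓❓❓❓❓❓❓❓❓❓❓⬛⬛⬛
❓❓❓❓❓❓❓❓❓❓❓❓⬛⬛⬛

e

❓❓❓❓❓❓❓❓❓❓❓⬛⬛⬛⬛
❓❓❓❓❓❓❓❓❓❓❓⬛⬛⬛⬛
❓❓❓❓❓❓❓❓❓❓❓⬛⬛⬛⬛
❓❓❓❓❓❓❓❓❓❓❓⬛⬛⬛⬛
❓❓❓❓❓❓❓❓❓❓❓⬛⬛⬛⬛
❓❓❓❓🟩🟦⬜🟩🟦⬜❓⬛⬛⬛⬛
❓❓❓❓🟦🟩🟩⬛🟩🟩❓⬛⬛⬛⬛
❓❓❓❓⬜⬜🟩🔴⬜🟩❓⬛⬛⬛⬛
❓❓❓❓⬜🟫🟩🟩⬛🟩❓⬛⬛⬛⬛
❓❓❓❓⬜🟩🟦⬛🟫⬛❓⬛⬛⬛⬛
❓❓❓❓❓❓❓❓❓❓❓⬛⬛⬛⬛
❓❓❓❓❓❓❓❓❓❓❓⬛⬛⬛⬛
❓❓❓❓❓❓❓❓❓❓❓⬛⬛⬛⬛
❓❓❓❓❓❓❓❓❓❓❓⬛⬛⬛⬛
❓❓❓❓❓❓❓❓❓❓❓⬛⬛⬛⬛

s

❓❓❓❓❓❓❓❓❓❓❓⬛⬛⬛⬛
❓❓❓❓❓❓❓❓❓❓❓⬛⬛⬛⬛
❓❓❓❓❓❓❓❓❓❓❓⬛⬛⬛⬛
❓❓❓❓❓❓❓❓❓❓❓⬛⬛⬛⬛
❓❓❓❓🟩🟦⬜🟩🟦⬜❓⬛⬛⬛⬛
❓❓❓❓🟦🟩🟩⬛🟩🟩❓⬛⬛⬛⬛
❓❓❓❓⬜⬜🟩🟩⬜🟩❓⬛⬛⬛⬛
❓❓❓❓⬜🟫🟩🔴⬛🟩❓⬛⬛⬛⬛
❓❓❓❓⬜🟩🟦⬛🟫⬛❓⬛⬛⬛⬛
❓❓❓❓❓⬛🟩🟩🟩⬜❓⬛⬛⬛⬛
❓❓❓❓❓❓❓❓❓❓❓⬛⬛⬛⬛
❓❓❓❓❓❓❓❓❓❓❓⬛⬛⬛⬛
❓❓❓❓❓❓❓❓❓❓❓⬛⬛⬛⬛
❓❓❓❓❓❓❓❓❓❓❓⬛⬛⬛⬛
❓❓❓❓❓❓❓❓❓❓❓⬛⬛⬛⬛

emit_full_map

🟩🟦⬜🟩🟦⬜
🟦🟩🟩⬛🟩🟩
⬜⬜🟩🟩⬜🟩
⬜🟫🟩🔴⬛🟩
⬜🟩🟦⬛🟫⬛
❓⬛🟩🟩🟩⬜

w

❓❓❓❓❓❓❓❓❓❓❓❓⬛⬛⬛
❓❓❓❓❓❓❓❓❓❓❓❓⬛⬛⬛
❓❓❓❓❓❓❓❓❓❓❓❓⬛⬛⬛
❓❓❓❓❓❓❓❓❓❓❓❓⬛⬛⬛
❓❓❓❓❓🟩🟦⬜🟩🟦⬜❓⬛⬛⬛
❓❓❓❓❓🟦🟩🟩⬛🟩🟩❓⬛⬛⬛
❓❓❓❓❓⬜⬜🟩🟩⬜🟩❓⬛⬛⬛
❓❓❓❓❓⬜🟫🔴🟩⬛🟩❓⬛⬛⬛
❓❓❓❓❓⬜🟩🟦⬛🟫⬛❓⬛⬛⬛
❓❓❓❓❓🟩⬛🟩🟩🟩⬜❓⬛⬛⬛
❓❓❓❓❓❓❓❓❓❓❓❓⬛⬛⬛
❓❓❓❓❓❓❓❓❓❓❓❓⬛⬛⬛
❓❓❓❓❓❓❓❓❓❓❓❓⬛⬛⬛
❓❓❓❓❓❓❓❓❓❓❓❓⬛⬛⬛
❓❓❓❓❓❓❓❓❓❓❓❓⬛⬛⬛

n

❓❓❓❓❓❓❓❓❓❓❓❓⬛⬛⬛
❓❓❓❓❓❓❓❓❓❓❓❓⬛⬛⬛
❓❓❓❓❓❓❓❓❓❓❓❓⬛⬛⬛
❓❓❓❓❓❓❓❓❓❓❓❓⬛⬛⬛
❓❓❓❓❓❓❓❓❓❓❓❓⬛⬛⬛
❓❓❓❓❓🟩🟦⬜🟩🟦⬜❓⬛⬛⬛
❓❓❓❓❓🟦🟩🟩⬛🟩🟩❓⬛⬛⬛
❓❓❓❓❓⬜⬜🔴🟩⬜🟩❓⬛⬛⬛
❓❓❓❓❓⬜🟫🟩🟩⬛🟩❓⬛⬛⬛
❓❓❓❓❓⬜🟩🟦⬛🟫⬛❓⬛⬛⬛
❓❓❓❓❓🟩⬛🟩🟩🟩⬜❓⬛⬛⬛
❓❓❓❓❓❓❓❓❓❓❓❓⬛⬛⬛
❓❓❓❓❓❓❓❓❓❓❓❓⬛⬛⬛
❓❓❓❓❓❓❓❓❓❓❓❓⬛⬛⬛
❓❓❓❓❓❓❓❓❓❓❓❓⬛⬛⬛

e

❓❓❓❓❓❓❓❓❓❓❓⬛⬛⬛⬛
❓❓❓❓❓❓❓❓❓❓❓⬛⬛⬛⬛
❓❓❓❓❓❓❓❓❓❓❓⬛⬛⬛⬛
❓❓❓❓❓❓❓❓❓❓❓⬛⬛⬛⬛
❓❓❓❓❓❓❓❓❓❓❓⬛⬛⬛⬛
❓❓❓❓🟩🟦⬜🟩🟦⬜❓⬛⬛⬛⬛
❓❓❓❓🟦🟩🟩⬛🟩🟩❓⬛⬛⬛⬛
❓❓❓❓⬜⬜🟩🔴⬜🟩❓⬛⬛⬛⬛
❓❓❓❓⬜🟫🟩🟩⬛🟩❓⬛⬛⬛⬛
❓❓❓❓⬜🟩🟦⬛🟫⬛❓⬛⬛⬛⬛
❓❓❓❓🟩⬛🟩🟩🟩⬜❓⬛⬛⬛⬛
❓❓❓❓❓❓❓❓❓❓❓⬛⬛⬛⬛
❓❓❓❓❓❓❓❓❓❓❓⬛⬛⬛⬛
❓❓❓❓❓❓❓❓❓❓❓⬛⬛⬛⬛
❓❓❓❓❓❓❓❓❓❓❓⬛⬛⬛⬛

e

❓❓❓❓❓❓❓❓❓❓⬛⬛⬛⬛⬛
❓❓❓❓❓❓❓❓❓❓⬛⬛⬛⬛⬛
❓❓❓❓❓❓❓❓❓❓⬛⬛⬛⬛⬛
❓❓❓❓❓❓❓❓❓❓⬛⬛⬛⬛⬛
❓❓❓❓❓❓❓❓❓❓⬛⬛⬛⬛⬛
❓❓❓🟩🟦⬜🟩🟦⬜🟩⬛⬛⬛⬛⬛
❓❓❓🟦🟩🟩⬛🟩🟩🟩⬛⬛⬛⬛⬛
❓❓❓⬜⬜🟩🟩🔴🟩⬛⬛⬛⬛⬛⬛
❓❓❓⬜🟫🟩🟩⬛🟩⬜⬛⬛⬛⬛⬛
❓❓❓⬜🟩🟦⬛🟫⬛⬜⬛⬛⬛⬛⬛
❓❓❓🟩⬛🟩🟩🟩⬜❓⬛⬛⬛⬛⬛
❓❓❓❓❓❓❓❓❓❓⬛⬛⬛⬛⬛
❓❓❓❓❓❓❓❓❓❓⬛⬛⬛⬛⬛
❓❓❓❓❓❓❓❓❓❓⬛⬛⬛⬛⬛
❓❓❓❓❓❓❓❓❓❓⬛⬛⬛⬛⬛

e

❓❓❓❓❓❓❓❓❓⬛⬛⬛⬛⬛⬛
❓❓❓❓❓❓❓❓❓⬛⬛⬛⬛⬛⬛
❓❓❓❓❓❓❓❓❓⬛⬛⬛⬛⬛⬛
❓❓❓❓❓❓❓❓❓⬛⬛⬛⬛⬛⬛
❓❓❓❓❓❓❓❓❓⬛⬛⬛⬛⬛⬛
❓❓🟩🟦⬜🟩🟦⬜🟩⬛⬛⬛⬛⬛⬛
❓❓🟦🟩🟩⬛🟩🟩🟩⬛⬛⬛⬛⬛⬛
❓❓⬜⬜🟩🟩⬜🔴⬛⬛⬛⬛⬛⬛⬛
❓❓⬜🟫🟩🟩⬛🟩⬜⬛⬛⬛⬛⬛⬛
❓❓⬜🟩🟦⬛🟫⬛⬜⬛⬛⬛⬛⬛⬛
❓❓🟩⬛🟩🟩🟩⬜❓⬛⬛⬛⬛⬛⬛
❓❓❓❓❓❓❓❓❓⬛⬛⬛⬛⬛⬛
❓❓❓❓❓❓❓❓❓⬛⬛⬛⬛⬛⬛
❓❓❓❓❓❓❓❓❓⬛⬛⬛⬛⬛⬛
❓❓❓❓❓❓❓❓❓⬛⬛⬛⬛⬛⬛

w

❓❓❓❓❓❓❓❓❓❓⬛⬛⬛⬛⬛
❓❓❓❓❓❓❓❓❓❓⬛⬛⬛⬛⬛
❓❓❓❓❓❓❓❓❓❓⬛⬛⬛⬛⬛
❓❓❓❓❓❓❓❓❓❓⬛⬛⬛⬛⬛
❓❓❓❓❓❓❓❓❓❓⬛⬛⬛⬛⬛
❓❓❓🟩🟦⬜🟩🟦⬜🟩⬛⬛⬛⬛⬛
❓❓❓🟦🟩🟩⬛🟩🟩🟩⬛⬛⬛⬛⬛
❓❓❓⬜⬜🟩🟩🔴🟩⬛⬛⬛⬛⬛⬛
❓❓❓⬜🟫🟩🟩⬛🟩⬜⬛⬛⬛⬛⬛
❓❓❓⬜🟩🟦⬛🟫⬛⬜⬛⬛⬛⬛⬛
❓❓❓🟩⬛🟩🟩🟩⬜❓⬛⬛⬛⬛⬛
❓❓❓❓❓❓❓❓❓❓⬛⬛⬛⬛⬛
❓❓❓❓❓❓❓❓❓❓⬛⬛⬛⬛⬛
❓❓❓❓❓❓❓❓❓❓⬛⬛⬛⬛⬛
❓❓❓❓❓❓❓❓❓❓⬛⬛⬛⬛⬛

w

❓❓❓❓❓❓❓❓❓❓❓⬛⬛⬛⬛
❓❓❓❓❓❓❓❓❓❓❓⬛⬛⬛⬛
❓❓❓❓❓❓❓❓❓❓❓⬛⬛⬛⬛
❓❓❓❓❓❓❓❓❓❓❓⬛⬛⬛⬛
❓❓❓❓❓❓❓❓❓❓❓⬛⬛⬛⬛
❓❓❓❓🟩🟦⬜🟩🟦⬜🟩⬛⬛⬛⬛
❓❓❓❓🟦🟩🟩⬛🟩🟩🟩⬛⬛⬛⬛
❓❓❓❓⬜⬜🟩🔴⬜🟩⬛⬛⬛⬛⬛
❓❓❓❓⬜🟫🟩🟩⬛🟩⬜⬛⬛⬛⬛
❓❓❓❓⬜🟩🟦⬛🟫⬛⬜⬛⬛⬛⬛
❓❓❓❓🟩⬛🟩🟩🟩⬜❓⬛⬛⬛⬛
❓❓❓❓❓❓❓❓❓❓❓⬛⬛⬛⬛
❓❓❓❓❓❓❓❓❓❓❓⬛⬛⬛⬛
❓❓❓❓❓❓❓❓❓❓❓⬛⬛⬛⬛
❓❓❓❓❓❓❓❓❓❓❓⬛⬛⬛⬛

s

❓❓❓❓❓❓❓❓❓❓❓⬛⬛⬛⬛
❓❓❓❓❓❓❓❓❓❓❓⬛⬛⬛⬛
❓❓❓❓❓❓❓❓❓❓❓⬛⬛⬛⬛
❓❓❓❓❓❓❓❓❓❓❓⬛⬛⬛⬛
❓❓❓❓🟩🟦⬜🟩🟦⬜🟩⬛⬛⬛⬛
❓❓❓❓🟦🟩🟩⬛🟩🟩🟩⬛⬛⬛⬛
❓❓❓❓⬜⬜🟩🟩⬜🟩⬛⬛⬛⬛⬛
❓❓❓❓⬜🟫🟩🔴⬛🟩⬜⬛⬛⬛⬛
❓❓❓❓⬜🟩🟦⬛🟫⬛⬜⬛⬛⬛⬛
❓❓❓❓🟩⬛🟩🟩🟩⬜❓⬛⬛⬛⬛
❓❓❓❓❓❓❓❓❓❓❓⬛⬛⬛⬛
❓❓❓❓❓❓❓❓❓❓❓⬛⬛⬛⬛
❓❓❓❓❓❓❓❓❓❓❓⬛⬛⬛⬛
❓❓❓❓❓❓❓❓❓❓❓⬛⬛⬛⬛
❓❓❓❓❓❓❓❓❓❓❓⬛⬛⬛⬛

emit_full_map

🟩🟦⬜🟩🟦⬜🟩
🟦🟩🟩⬛🟩🟩🟩
⬜⬜🟩🟩⬜🟩⬛
⬜🟫🟩🔴⬛🟩⬜
⬜🟩🟦⬛🟫⬛⬜
🟩⬛🟩🟩🟩⬜❓

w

❓❓❓❓❓❓❓❓❓❓❓❓⬛⬛⬛
❓❓❓❓❓❓❓❓❓❓❓❓⬛⬛⬛
❓❓❓❓❓❓❓❓❓❓❓❓⬛⬛⬛
❓❓❓❓❓❓❓❓❓❓❓❓⬛⬛⬛
❓❓❓❓❓🟩🟦⬜🟩🟦⬜🟩⬛⬛⬛
❓❓❓❓❓🟦🟩🟩⬛🟩🟩🟩⬛⬛⬛
❓❓❓❓❓⬜⬜🟩🟩⬜🟩⬛⬛⬛⬛
❓❓❓❓❓⬜🟫🔴🟩⬛🟩⬜⬛⬛⬛
❓❓❓❓❓⬜🟩🟦⬛🟫⬛⬜⬛⬛⬛
❓❓❓❓❓🟩⬛🟩🟩🟩⬜❓⬛⬛⬛
❓❓❓❓❓❓❓❓❓❓❓❓⬛⬛⬛
❓❓❓❓❓❓❓❓❓❓❓❓⬛⬛⬛
❓❓❓❓❓❓❓❓❓❓❓❓⬛⬛⬛
❓❓❓❓❓❓❓❓❓❓❓❓⬛⬛⬛
❓❓❓❓❓❓❓❓❓❓❓❓⬛⬛⬛

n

❓❓❓❓❓❓❓❓❓❓❓❓⬛⬛⬛
❓❓❓❓❓❓❓❓❓❓❓❓⬛⬛⬛
❓❓❓❓❓❓❓❓❓❓❓❓⬛⬛⬛
❓❓❓❓❓❓❓❓❓❓❓❓⬛⬛⬛
❓❓❓❓❓❓❓❓❓❓❓❓⬛⬛⬛
❓❓❓❓❓🟩🟦⬜🟩🟦⬜🟩⬛⬛⬛
❓❓❓❓❓🟦🟩🟩⬛🟩🟩🟩⬛⬛⬛
❓❓❓❓❓⬜⬜🔴🟩⬜🟩⬛⬛⬛⬛
❓❓❓❓❓⬜🟫🟩🟩⬛🟩⬜⬛⬛⬛
❓❓❓❓❓⬜🟩🟦⬛🟫⬛⬜⬛⬛⬛
❓❓❓❓❓🟩⬛🟩🟩🟩⬜❓⬛⬛⬛
❓❓❓❓❓❓❓❓❓❓❓❓⬛⬛⬛
❓❓❓❓❓❓❓❓❓❓❓❓⬛⬛⬛
❓❓❓❓❓❓❓❓❓❓❓❓⬛⬛⬛
❓❓❓❓❓❓❓❓❓❓❓❓⬛⬛⬛

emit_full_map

🟩🟦⬜🟩🟦⬜🟩
🟦🟩🟩⬛🟩🟩🟩
⬜⬜🔴🟩⬜🟩⬛
⬜🟫🟩🟩⬛🟩⬜
⬜🟩🟦⬛🟫⬛⬜
🟩⬛🟩🟩🟩⬜❓


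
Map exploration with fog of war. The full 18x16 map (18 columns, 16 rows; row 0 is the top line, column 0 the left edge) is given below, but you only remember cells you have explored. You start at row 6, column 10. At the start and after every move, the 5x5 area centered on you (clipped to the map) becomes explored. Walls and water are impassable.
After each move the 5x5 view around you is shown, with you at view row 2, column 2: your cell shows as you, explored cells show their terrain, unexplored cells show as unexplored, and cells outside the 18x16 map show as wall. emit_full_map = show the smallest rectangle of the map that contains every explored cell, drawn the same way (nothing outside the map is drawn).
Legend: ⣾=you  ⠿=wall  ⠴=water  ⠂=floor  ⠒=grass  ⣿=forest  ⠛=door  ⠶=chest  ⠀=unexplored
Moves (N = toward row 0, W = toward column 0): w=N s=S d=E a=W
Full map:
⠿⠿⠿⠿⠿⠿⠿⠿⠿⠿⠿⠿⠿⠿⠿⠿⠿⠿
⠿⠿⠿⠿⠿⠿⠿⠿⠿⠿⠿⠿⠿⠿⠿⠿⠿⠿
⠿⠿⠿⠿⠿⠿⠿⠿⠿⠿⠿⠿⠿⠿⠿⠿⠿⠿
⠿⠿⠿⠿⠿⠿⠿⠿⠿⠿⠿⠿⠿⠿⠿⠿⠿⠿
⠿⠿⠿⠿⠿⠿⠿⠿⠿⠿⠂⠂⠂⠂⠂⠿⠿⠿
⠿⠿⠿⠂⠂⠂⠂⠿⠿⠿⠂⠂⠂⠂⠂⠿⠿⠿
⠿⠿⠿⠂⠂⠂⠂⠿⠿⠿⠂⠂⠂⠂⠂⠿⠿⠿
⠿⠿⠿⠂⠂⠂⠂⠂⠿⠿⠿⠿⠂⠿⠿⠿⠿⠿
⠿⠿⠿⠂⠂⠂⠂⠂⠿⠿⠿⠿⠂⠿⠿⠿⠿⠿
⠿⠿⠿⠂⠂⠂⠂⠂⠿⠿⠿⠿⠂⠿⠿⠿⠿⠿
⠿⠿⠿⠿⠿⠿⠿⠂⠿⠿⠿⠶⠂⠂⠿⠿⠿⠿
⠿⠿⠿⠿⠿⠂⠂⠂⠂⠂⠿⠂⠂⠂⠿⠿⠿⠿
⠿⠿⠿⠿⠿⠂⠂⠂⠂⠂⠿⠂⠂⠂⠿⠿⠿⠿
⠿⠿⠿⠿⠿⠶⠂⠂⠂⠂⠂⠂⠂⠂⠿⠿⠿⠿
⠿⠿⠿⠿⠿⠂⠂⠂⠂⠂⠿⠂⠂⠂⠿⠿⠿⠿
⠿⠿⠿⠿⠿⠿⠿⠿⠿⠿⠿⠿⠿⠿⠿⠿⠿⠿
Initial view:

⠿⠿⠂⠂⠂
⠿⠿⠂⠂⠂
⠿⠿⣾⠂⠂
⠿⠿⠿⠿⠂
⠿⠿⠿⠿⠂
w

⠿⠿⠿⠿⠿
⠿⠿⠂⠂⠂
⠿⠿⣾⠂⠂
⠿⠿⠂⠂⠂
⠿⠿⠿⠿⠂

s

⠿⠿⠂⠂⠂
⠿⠿⠂⠂⠂
⠿⠿⣾⠂⠂
⠿⠿⠿⠿⠂
⠿⠿⠿⠿⠂

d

⠿⠂⠂⠂⠂
⠿⠂⠂⠂⠂
⠿⠂⣾⠂⠂
⠿⠿⠿⠂⠿
⠿⠿⠿⠂⠿

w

⠿⠿⠿⠿⠿
⠿⠂⠂⠂⠂
⠿⠂⣾⠂⠂
⠿⠂⠂⠂⠂
⠿⠿⠿⠂⠿

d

⠿⠿⠿⠿⠿
⠂⠂⠂⠂⠂
⠂⠂⣾⠂⠂
⠂⠂⠂⠂⠂
⠿⠿⠂⠿⠿

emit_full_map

⠿⠿⠿⠿⠿⠿⠿
⠿⠿⠂⠂⠂⠂⠂
⠿⠿⠂⠂⣾⠂⠂
⠿⠿⠂⠂⠂⠂⠂
⠿⠿⠿⠿⠂⠿⠿
⠿⠿⠿⠿⠂⠿⠀

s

⠂⠂⠂⠂⠂
⠂⠂⠂⠂⠂
⠂⠂⣾⠂⠂
⠿⠿⠂⠿⠿
⠿⠿⠂⠿⠿

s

⠂⠂⠂⠂⠂
⠂⠂⠂⠂⠂
⠿⠿⣾⠿⠿
⠿⠿⠂⠿⠿
⠿⠿⠂⠿⠿

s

⠂⠂⠂⠂⠂
⠿⠿⠂⠿⠿
⠿⠿⣾⠿⠿
⠿⠿⠂⠿⠿
⠿⠶⠂⠂⠿

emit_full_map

⠿⠿⠿⠿⠿⠿⠿
⠿⠿⠂⠂⠂⠂⠂
⠿⠿⠂⠂⠂⠂⠂
⠿⠿⠂⠂⠂⠂⠂
⠿⠿⠿⠿⠂⠿⠿
⠿⠿⠿⠿⣾⠿⠿
⠀⠀⠿⠿⠂⠿⠿
⠀⠀⠿⠶⠂⠂⠿


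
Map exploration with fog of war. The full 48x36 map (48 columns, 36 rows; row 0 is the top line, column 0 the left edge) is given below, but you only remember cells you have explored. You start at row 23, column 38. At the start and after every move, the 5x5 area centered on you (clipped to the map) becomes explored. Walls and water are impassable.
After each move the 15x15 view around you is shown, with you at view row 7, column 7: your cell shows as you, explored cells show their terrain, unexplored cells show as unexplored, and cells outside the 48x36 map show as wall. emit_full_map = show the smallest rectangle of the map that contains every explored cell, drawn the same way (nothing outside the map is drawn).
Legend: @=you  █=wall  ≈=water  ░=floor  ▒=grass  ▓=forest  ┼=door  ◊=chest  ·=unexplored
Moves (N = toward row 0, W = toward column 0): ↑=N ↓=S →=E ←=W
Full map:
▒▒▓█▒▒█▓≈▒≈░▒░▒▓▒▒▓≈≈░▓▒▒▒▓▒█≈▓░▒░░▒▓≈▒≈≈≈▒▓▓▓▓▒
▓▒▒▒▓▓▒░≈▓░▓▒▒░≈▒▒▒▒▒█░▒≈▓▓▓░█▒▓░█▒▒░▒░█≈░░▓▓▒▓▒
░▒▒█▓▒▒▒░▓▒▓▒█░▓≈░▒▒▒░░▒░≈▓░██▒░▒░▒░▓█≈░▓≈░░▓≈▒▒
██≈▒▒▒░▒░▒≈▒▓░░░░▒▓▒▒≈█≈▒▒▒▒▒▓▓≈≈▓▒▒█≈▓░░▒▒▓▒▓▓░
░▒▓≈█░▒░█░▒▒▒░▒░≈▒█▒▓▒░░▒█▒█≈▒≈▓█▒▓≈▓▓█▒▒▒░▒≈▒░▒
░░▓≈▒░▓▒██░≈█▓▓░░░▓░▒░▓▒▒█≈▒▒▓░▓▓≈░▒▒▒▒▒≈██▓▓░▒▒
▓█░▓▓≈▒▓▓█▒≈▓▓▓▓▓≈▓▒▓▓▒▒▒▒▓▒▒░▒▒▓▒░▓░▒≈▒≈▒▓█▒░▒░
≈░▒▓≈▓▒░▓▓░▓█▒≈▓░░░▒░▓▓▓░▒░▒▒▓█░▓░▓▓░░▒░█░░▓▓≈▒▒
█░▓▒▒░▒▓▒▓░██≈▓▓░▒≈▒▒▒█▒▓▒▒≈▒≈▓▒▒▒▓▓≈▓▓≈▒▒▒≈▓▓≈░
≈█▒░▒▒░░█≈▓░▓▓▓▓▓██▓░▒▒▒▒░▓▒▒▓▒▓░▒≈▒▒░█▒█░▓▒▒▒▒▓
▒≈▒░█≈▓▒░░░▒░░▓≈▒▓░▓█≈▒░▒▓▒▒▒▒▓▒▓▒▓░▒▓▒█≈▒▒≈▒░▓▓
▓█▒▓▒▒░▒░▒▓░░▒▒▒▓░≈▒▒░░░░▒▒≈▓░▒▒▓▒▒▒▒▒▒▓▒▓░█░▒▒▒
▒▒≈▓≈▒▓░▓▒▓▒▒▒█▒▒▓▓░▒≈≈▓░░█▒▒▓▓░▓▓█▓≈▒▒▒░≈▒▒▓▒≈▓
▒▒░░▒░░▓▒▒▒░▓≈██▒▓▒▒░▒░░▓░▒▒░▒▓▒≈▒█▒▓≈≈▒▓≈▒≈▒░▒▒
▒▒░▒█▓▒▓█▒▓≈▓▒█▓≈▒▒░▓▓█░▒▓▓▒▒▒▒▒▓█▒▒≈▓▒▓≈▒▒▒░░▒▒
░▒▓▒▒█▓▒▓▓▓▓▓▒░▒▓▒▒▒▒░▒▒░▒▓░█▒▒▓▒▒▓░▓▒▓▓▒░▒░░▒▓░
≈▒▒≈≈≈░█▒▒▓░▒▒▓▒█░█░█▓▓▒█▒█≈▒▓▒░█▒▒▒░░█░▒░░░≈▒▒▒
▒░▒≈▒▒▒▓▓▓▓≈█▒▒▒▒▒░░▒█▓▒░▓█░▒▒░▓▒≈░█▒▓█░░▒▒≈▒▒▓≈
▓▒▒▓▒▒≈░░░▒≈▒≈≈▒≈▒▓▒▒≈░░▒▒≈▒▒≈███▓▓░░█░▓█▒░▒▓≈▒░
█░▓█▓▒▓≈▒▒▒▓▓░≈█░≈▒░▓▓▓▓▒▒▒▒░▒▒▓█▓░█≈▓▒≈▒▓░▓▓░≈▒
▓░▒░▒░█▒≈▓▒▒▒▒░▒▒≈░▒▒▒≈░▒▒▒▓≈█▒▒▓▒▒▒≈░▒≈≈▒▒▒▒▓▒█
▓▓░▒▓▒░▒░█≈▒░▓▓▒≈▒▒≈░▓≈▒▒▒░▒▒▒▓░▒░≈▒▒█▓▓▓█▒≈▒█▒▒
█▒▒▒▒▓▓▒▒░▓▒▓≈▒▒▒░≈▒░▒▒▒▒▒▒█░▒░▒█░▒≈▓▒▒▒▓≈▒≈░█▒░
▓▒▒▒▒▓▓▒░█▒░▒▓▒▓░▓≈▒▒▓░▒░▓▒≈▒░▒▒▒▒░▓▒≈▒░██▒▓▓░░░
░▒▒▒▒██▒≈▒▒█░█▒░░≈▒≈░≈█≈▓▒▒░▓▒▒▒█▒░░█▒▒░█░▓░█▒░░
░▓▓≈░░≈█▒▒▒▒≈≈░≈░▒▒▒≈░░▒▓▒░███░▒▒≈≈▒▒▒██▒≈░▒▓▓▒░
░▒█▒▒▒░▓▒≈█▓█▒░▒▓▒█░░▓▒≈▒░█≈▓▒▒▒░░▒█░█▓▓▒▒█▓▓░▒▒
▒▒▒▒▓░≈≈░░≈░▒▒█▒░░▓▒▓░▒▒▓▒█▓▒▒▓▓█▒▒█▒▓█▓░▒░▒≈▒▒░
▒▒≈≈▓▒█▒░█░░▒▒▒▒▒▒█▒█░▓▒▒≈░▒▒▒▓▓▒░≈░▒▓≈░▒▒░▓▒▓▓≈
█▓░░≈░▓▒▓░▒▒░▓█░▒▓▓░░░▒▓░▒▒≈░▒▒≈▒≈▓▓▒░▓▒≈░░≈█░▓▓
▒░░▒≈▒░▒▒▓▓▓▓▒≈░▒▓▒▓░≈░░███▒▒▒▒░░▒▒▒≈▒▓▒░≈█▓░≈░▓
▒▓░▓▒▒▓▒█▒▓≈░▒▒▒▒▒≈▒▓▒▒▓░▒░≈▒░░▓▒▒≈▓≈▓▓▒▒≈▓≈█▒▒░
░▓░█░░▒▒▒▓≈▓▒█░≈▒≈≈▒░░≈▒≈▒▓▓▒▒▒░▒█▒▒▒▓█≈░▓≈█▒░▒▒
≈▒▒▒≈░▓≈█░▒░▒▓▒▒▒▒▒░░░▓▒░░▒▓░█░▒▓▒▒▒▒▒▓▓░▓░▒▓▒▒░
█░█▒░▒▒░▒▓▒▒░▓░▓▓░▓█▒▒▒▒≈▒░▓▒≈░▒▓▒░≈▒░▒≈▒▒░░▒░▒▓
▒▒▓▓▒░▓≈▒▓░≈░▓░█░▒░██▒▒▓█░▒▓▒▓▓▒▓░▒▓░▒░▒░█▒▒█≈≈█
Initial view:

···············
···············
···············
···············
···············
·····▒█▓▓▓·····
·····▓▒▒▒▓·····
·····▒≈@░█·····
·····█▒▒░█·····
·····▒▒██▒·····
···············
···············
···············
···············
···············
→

···············
···············
···············
···············
···············
····▒█▓▓▓█·····
····▓▒▒▒▓≈·····
····▒≈▒@██·····
····█▒▒░█░·····
····▒▒██▒≈·····
···············
···············
···············
···············
···············

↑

···············
···············
···············
···············
···············
·····░▒≈≈▒·····
····▒█▓▓▓█·····
····▓▒▒@▓≈·····
····▒≈▒░██·····
····█▒▒░█░·····
····▒▒██▒≈·····
···············
···············
···············
···············

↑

···············
···············
···············
···············
···············
·····▓▒≈▒▓·····
·····░▒≈≈▒·····
····▒█▓@▓█·····
····▓▒▒▒▓≈·····
····▒≈▒░██·····
····█▒▒░█░·····
····▒▒██▒≈·····
···············
···············
···············

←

···············
···············
···············
···············
···············
·····≈▓▒≈▒▓····
·····≈░▒≈≈▒····
·····▒█@▓▓█····
·····▓▒▒▒▓≈····
·····▒≈▒░██····
·····█▒▒░█░····
·····▒▒██▒≈····
···············
···············
···············

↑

···············
···············
···············
···············
···············
·····░█░▓█·····
·····≈▓▒≈▒▓····
·····≈░@≈≈▒····
·····▒█▓▓▓█····
·····▓▒▒▒▓≈····
·····▒≈▒░██····
·····█▒▒░█░····
·····▒▒██▒≈····
···············
···············

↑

···············
···············
···············
···············
···············
·····▒▓█░░·····
·····░█░▓█·····
·····≈▓@≈▒▓····
·····≈░▒≈≈▒····
·····▒█▓▓▓█····
·····▓▒▒▒▓≈····
·····▒≈▒░██····
·····█▒▒░█░····
·····▒▒██▒≈····
···············

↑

···············
···············
···············
···············
···············
·····░░█░▒·····
·····▒▓█░░·····
·····░█@▓█·····
·····≈▓▒≈▒▓····
·····≈░▒≈≈▒····
·····▒█▓▓▓█····
·····▓▒▒▒▓≈····
·····▒≈▒░██····
·····█▒▒░█░····
·····▒▒██▒≈····

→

···············
···············
···············
···············
···············
····░░█░▒░·····
····▒▓█░░▒·····
····░█░@█▒·····
····≈▓▒≈▒▓·····
····≈░▒≈≈▒·····
····▒█▓▓▓█·····
····▓▒▒▒▓≈·····
····▒≈▒░██·····
····█▒▒░█░·····
····▒▒██▒≈·····

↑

···············
···············
···············
···············
···············
·····▒▓▓▒░·····
····░░█░▒░·····
····▒▓█@░▒·····
····░█░▓█▒·····
····≈▓▒≈▒▓·····
····≈░▒≈≈▒·····
····▒█▓▓▓█·····
····▓▒▒▒▓≈·····
····▒≈▒░██·····
····█▒▒░█░·····

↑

···············
···············
···············
···············
···············
·····▓▒▓≈▒·····
·····▒▓▓▒░·····
····░░█@▒░·····
····▒▓█░░▒·····
····░█░▓█▒·····
····≈▓▒≈▒▓·····
····≈░▒≈≈▒·····
····▒█▓▓▓█·····
····▓▒▒▒▓≈·····
····▒≈▒░██·····

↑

···············
···············
···············
···············
···············
·····≈≈▒▓≈·····
·····▓▒▓≈▒·····
·····▒▓@▒░·····
····░░█░▒░·····
····▒▓█░░▒·····
····░█░▓█▒·····
····≈▓▒≈▒▓·····
····≈░▒≈≈▒·····
····▒█▓▓▓█·····
····▓▒▒▒▓≈·····

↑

···············
···············
···············
···············
···············
·····▒▒▒░≈·····
·····≈≈▒▓≈·····
·····▓▒@≈▒·····
·····▒▓▓▒░·····
····░░█░▒░·····
····▒▓█░░▒·····
····░█░▓█▒·····
····≈▓▒≈▒▓·····
····≈░▒≈≈▒·····
····▒█▓▓▓█·····

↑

···············
···············
···············
···············
···············
·····▒▒▓▒▓·····
·····▒▒▒░≈·····
·····≈≈@▓≈·····
·····▓▒▓≈▒·····
·····▒▓▓▒░·····
····░░█░▒░·····
····▒▓█░░▒·····
····░█░▓█▒·····
····≈▓▒≈▒▓·····
····≈░▒≈≈▒·····

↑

···············
···············
···············
···············
···············
·····▓▒█≈▒·····
·····▒▒▓▒▓·····
·····▒▒@░≈·····
·····≈≈▒▓≈·····
·····▓▒▓≈▒·····
·····▒▓▓▒░·····
····░░█░▒░·····
····▒▓█░░▒·····
····░█░▓█▒·····
····≈▓▒≈▒▓·····

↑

···············
···············
···············
···············
···············
·····░█▒█░·····
·····▓▒█≈▒·····
·····▒▒@▒▓·····
·····▒▒▒░≈·····
·····≈≈▒▓≈·····
·····▓▒▓≈▒·····
·····▒▓▓▒░·····
····░░█░▒░·····
····▒▓█░░▒·····
····░█░▓█▒·····

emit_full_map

·░█▒█░
·▓▒█≈▒
·▒▒@▒▓
·▒▒▒░≈
·≈≈▒▓≈
·▓▒▓≈▒
·▒▓▓▒░
░░█░▒░
▒▓█░░▒
░█░▓█▒
≈▓▒≈▒▓
≈░▒≈≈▒
▒█▓▓▓█
▓▒▒▒▓≈
▒≈▒░██
█▒▒░█░
▒▒██▒≈
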